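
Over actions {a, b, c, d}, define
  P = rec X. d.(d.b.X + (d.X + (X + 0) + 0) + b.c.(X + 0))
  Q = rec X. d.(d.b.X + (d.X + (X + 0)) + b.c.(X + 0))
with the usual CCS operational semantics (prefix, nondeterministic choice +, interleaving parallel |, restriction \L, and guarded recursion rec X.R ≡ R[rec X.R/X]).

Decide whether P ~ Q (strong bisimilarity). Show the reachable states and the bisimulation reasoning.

LTS(P): 5 reachable states
  s0 = rec X. d.(d.b.X + (d.X + (X + 0) + 0) + b.c.(X + 0)) has moves -d-> s1
  s1 = d.b.(rec X. d.(d.b.X + (d.X + (X + 0) + 0) + b.c.(X + 0))) + (d.(rec X. d.(d.b.X + (d.X + (X + 0) + 0) + b.c.(X + 0))) + ((rec X. d.(d.b.X + (d.X + (X + 0) + 0) + b.c.(X + 0))) + 0) + 0) + b.c.((rec X. d.(d.b.X + (d.X + (X + 0) + 0) + b.c.(X + 0))) + 0) has moves -b-> s2, -d-> s0, -d-> s1, -d-> s3
  s2 = c.((rec X. d.(d.b.X + (d.X + (X + 0) + 0) + b.c.(X + 0))) + 0) has moves -c-> s4
  s3 = b.(rec X. d.(d.b.X + (d.X + (X + 0) + 0) + b.c.(X + 0))) has moves -b-> s0
  s4 = (rec X. d.(d.b.X + (d.X + (X + 0) + 0) + b.c.(X + 0))) + 0 has moves -d-> s1
LTS(Q): 5 reachable states
  t0 = rec X. d.(d.b.X + (d.X + (X + 0)) + b.c.(X + 0)) has moves -d-> t1
  t1 = d.b.(rec X. d.(d.b.X + (d.X + (X + 0)) + b.c.(X + 0))) + (d.(rec X. d.(d.b.X + (d.X + (X + 0)) + b.c.(X + 0))) + ((rec X. d.(d.b.X + (d.X + (X + 0)) + b.c.(X + 0))) + 0)) + b.c.((rec X. d.(d.b.X + (d.X + (X + 0)) + b.c.(X + 0))) + 0) has moves -b-> t2, -d-> t0, -d-> t1, -d-> t3
  t2 = c.((rec X. d.(d.b.X + (d.X + (X + 0)) + b.c.(X + 0))) + 0) has moves -c-> t4
  t3 = b.(rec X. d.(d.b.X + (d.X + (X + 0)) + b.c.(X + 0))) has moves -b-> t0
  t4 = (rec X. d.(d.b.X + (d.X + (X + 0)) + b.c.(X + 0))) + 0 has moves -d-> t1
Coarsest stable partition (strong bisimilarity classes):
  B0 = {s0, s4, t0, t4}
  B1 = {s1, t1}
  B2 = {s2, t2}
  B3 = {s3, t3}
s0 ∈ B0, t0 ∈ B0 → same block

YES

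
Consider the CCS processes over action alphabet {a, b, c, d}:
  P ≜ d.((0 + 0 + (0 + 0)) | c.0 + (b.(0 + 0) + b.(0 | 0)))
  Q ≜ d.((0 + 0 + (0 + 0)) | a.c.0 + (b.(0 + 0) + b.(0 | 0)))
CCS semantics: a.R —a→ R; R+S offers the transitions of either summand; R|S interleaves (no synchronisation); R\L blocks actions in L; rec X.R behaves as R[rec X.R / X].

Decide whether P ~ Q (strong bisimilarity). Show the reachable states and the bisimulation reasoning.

P ≁ Q

LTS(P): 5 reachable states
  u0 = d.((0 + 0 + (0 + 0)) | c.0 + (b.(0 + 0) + b.(0 | 0))) has moves --d--▸ u1
  u1 = (0 + 0 + (0 + 0)) | c.0 + (b.(0 + 0) + b.(0 | 0)) has moves --b--▸ u2, --b--▸ u3, --c--▸ u4
  u2 = 0 + 0 has moves (no moves)
  u3 = 0 | 0 has moves (no moves)
  u4 = (0 + 0 + (0 + 0)) | 0 has moves (no moves)
LTS(Q): 6 reachable states
  v0 = d.((0 + 0 + (0 + 0)) | a.c.0 + (b.(0 + 0) + b.(0 | 0))) has moves --d--▸ v1
  v1 = (0 + 0 + (0 + 0)) | a.c.0 + (b.(0 + 0) + b.(0 | 0)) has moves --a--▸ v2, --b--▸ v3, --b--▸ v4
  v2 = (0 + 0 + (0 + 0)) | c.0 has moves --c--▸ v5
  v3 = 0 + 0 has moves (no moves)
  v4 = 0 | 0 has moves (no moves)
  v5 = (0 + 0 + (0 + 0)) | 0 has moves (no moves)
Coarsest stable partition (strong bisimilarity classes):
  B0 = {u0}
  B1 = {u1}
  B2 = {u2, u3, u4, v3, v4, v5}
  B3 = {v0}
  B4 = {v1}
  B5 = {v2}
u0 ∈ B0, v0 ∈ B3 → different blocks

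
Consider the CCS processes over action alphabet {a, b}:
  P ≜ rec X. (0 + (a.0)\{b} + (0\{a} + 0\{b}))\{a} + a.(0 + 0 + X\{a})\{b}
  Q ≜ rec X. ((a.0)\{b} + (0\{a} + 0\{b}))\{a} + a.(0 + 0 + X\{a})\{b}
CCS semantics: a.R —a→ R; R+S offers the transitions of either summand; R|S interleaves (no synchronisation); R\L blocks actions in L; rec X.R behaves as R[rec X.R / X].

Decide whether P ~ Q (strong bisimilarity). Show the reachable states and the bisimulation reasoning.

LTS(P): 2 reachable states
  u0 = rec X. (0 + (a.0)\{b} + (0\{a} + 0\{b}))\{a} + a.(0 + 0 + X\{a})\{b} ⊢ =a=> u1
  u1 = (0 + 0 + (rec X. (0 + (a.0)\{b} + (0\{a} + 0\{b}))\{a} + a.(0 + 0 + X\{a})\{b})\{a})\{b} ⊢ ·
LTS(Q): 2 reachable states
  v0 = rec X. ((a.0)\{b} + (0\{a} + 0\{b}))\{a} + a.(0 + 0 + X\{a})\{b} ⊢ =a=> v1
  v1 = (0 + 0 + (rec X. ((a.0)\{b} + (0\{a} + 0\{b}))\{a} + a.(0 + 0 + X\{a})\{b})\{a})\{b} ⊢ ·
Bisimilarity quotient blocks:
  B0 = {u0, v0}
  B1 = {u1, v1}
u0 ∈ B0, v0 ∈ B0 → same block

YES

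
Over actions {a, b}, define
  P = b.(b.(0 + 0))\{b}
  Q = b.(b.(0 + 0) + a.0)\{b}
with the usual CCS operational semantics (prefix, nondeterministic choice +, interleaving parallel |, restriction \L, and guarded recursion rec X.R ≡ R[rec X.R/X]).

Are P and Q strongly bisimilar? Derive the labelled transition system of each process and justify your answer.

Reachable graph of P (2 states):
  m0 = b.(b.(0 + 0))\{b} :: --b--▸ m1
  m1 = (b.(0 + 0))\{b} :: ·
Reachable graph of Q (3 states):
  n0 = b.(b.(0 + 0) + a.0)\{b} :: --b--▸ n1
  n1 = (b.(0 + 0) + a.0)\{b} :: --a--▸ n2
  n2 = 0\{b} :: ·
Bisimilarity quotient blocks:
  B0 = {m0}
  B1 = {m1, n2}
  B2 = {n0}
  B3 = {n1}
m0 ∈ B0, n0 ∈ B2 → different blocks

NO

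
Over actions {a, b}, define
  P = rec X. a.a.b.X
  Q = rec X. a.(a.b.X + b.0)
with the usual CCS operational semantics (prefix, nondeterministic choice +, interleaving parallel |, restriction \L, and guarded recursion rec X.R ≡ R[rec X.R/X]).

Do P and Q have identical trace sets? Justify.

Reachable graph of P (3 states):
  s0 = rec X. a.a.b.X has moves —a→ s1
  s1 = a.b.(rec X. a.a.b.X) has moves —a→ s2
  s2 = b.(rec X. a.a.b.X) has moves —b→ s0
Reachable graph of Q (4 states):
  t0 = rec X. a.(a.b.X + b.0) has moves —a→ t1
  t1 = a.b.(rec X. a.(a.b.X + b.0)) + b.0 has moves —a→ t2, —b→ t3
  t2 = b.(rec X. a.(a.b.X + b.0)) has moves —b→ t0
  t3 = 0 has moves deadlocked
Executing ab from Q (initial set {t0}):
  after a @ step 1: {t1}
  after b @ step 2: {t3}
  Q completes σ.
Executing ab from P (initial set {s0}):
  after a @ step 1: {s1}
  after b @ step 2: ∅ (P stuck)

NO — witness ⟨ab⟩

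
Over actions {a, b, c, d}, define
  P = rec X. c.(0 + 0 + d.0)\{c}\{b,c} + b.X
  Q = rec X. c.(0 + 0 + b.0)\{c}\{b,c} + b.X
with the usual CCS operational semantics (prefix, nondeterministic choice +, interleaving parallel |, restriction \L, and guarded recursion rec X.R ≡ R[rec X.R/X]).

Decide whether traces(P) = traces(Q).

P's transition system — 3 states:
  u0 = rec X. c.(0 + 0 + d.0)\{c}\{b,c} + b.X has moves --b--▸ u0, --c--▸ u1
  u1 = (0 + 0 + d.0)\{c}\{b,c} has moves --d--▸ u2
  u2 = 0\{c}\{b,c} has moves ·
Q's transition system — 2 states:
  v0 = rec X. c.(0 + 0 + b.0)\{c}\{b,c} + b.X has moves --b--▸ v0, --c--▸ v1
  v1 = (0 + 0 + b.0)\{c}\{b,c} has moves ·
Executing cd from P (initial set {u0}):
  step 1 (c): {u1}
  step 2 (d): {u2}
  P completes σ.
Executing cd from Q (initial set {v0}):
  step 1 (c): {v1}
  step 2 (d): ∅  — Q cannot continue

trace-distinct — witness ⟨cd⟩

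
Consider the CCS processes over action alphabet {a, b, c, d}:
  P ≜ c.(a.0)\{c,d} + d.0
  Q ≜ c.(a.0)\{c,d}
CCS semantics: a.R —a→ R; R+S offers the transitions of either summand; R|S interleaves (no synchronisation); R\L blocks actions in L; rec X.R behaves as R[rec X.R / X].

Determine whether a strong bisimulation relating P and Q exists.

NO

P's transition system — 4 states:
  p0 = c.(a.0)\{c,d} + d.0 has moves -c-> p1, -d-> p2
  p1 = (a.0)\{c,d} has moves -a-> p3
  p2 = 0 has moves stopped
  p3 = 0\{c,d} has moves stopped
Q's transition system — 3 states:
  q0 = c.(a.0)\{c,d} has moves -c-> q1
  q1 = (a.0)\{c,d} has moves -a-> q2
  q2 = 0\{c,d} has moves stopped
Partition-refinement fixed point:
  B0 = {p0}
  B1 = {p1, q1}
  B2 = {p2, p3, q2}
  B3 = {q0}
p0 ∈ B0, q0 ∈ B3 → different blocks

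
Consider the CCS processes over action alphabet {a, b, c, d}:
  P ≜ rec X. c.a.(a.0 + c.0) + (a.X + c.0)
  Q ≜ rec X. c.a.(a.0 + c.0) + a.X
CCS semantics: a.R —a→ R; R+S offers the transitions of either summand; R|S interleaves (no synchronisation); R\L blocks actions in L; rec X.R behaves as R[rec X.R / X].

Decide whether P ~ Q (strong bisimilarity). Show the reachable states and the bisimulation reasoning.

NO

P's transition system — 4 states:
  p0 = rec X. c.a.(a.0 + c.0) + (a.X + c.0) ⊢ -a-> p0, -c-> p1, -c-> p2
  p1 = 0 ⊢ ∅
  p2 = a.(a.0 + c.0) ⊢ -a-> p3
  p3 = a.0 + c.0 ⊢ -a-> p1, -c-> p1
Q's transition system — 4 states:
  q0 = rec X. c.a.(a.0 + c.0) + a.X ⊢ -a-> q0, -c-> q1
  q1 = a.(a.0 + c.0) ⊢ -a-> q2
  q2 = a.0 + c.0 ⊢ -a-> q3, -c-> q3
  q3 = 0 ⊢ ∅
Bisimilarity quotient blocks:
  B0 = {p0}
  B1 = {p2, q1}
  B2 = {p3, q2}
  B3 = {p1, q3}
  B4 = {q0}
p0 ∈ B0, q0 ∈ B4 → different blocks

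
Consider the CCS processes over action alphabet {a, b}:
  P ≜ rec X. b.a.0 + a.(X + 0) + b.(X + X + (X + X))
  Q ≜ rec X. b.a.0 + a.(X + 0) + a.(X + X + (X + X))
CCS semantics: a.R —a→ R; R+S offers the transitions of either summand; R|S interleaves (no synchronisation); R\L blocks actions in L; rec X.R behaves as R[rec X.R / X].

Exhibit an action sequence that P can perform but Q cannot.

bb

P's transition system — 5 states:
  u0 = rec X. b.a.0 + a.(X + 0) + b.(X + X + (X + X)) has moves =a=> u1, =b=> u2, =b=> u3
  u1 = (rec X. b.a.0 + a.(X + 0) + b.(X + X + (X + X))) + 0 has moves =a=> u1, =b=> u2, =b=> u3
  u2 = (rec X. b.a.0 + a.(X + 0) + b.(X + X + (X + X))) + (rec X. b.a.0 + a.(X + 0) + b.(X + X + (X + X))) + ((rec X. b.a.0 + a.(X + 0) + b.(X + X + (X + X))) + (rec X. b.a.0 + a.(X + 0) + b.(X + X + (X + X)))) has moves =a=> u1, =b=> u2, =b=> u3
  u3 = a.0 has moves =a=> u4
  u4 = 0 has moves ∅
Q's transition system — 5 states:
  v0 = rec X. b.a.0 + a.(X + 0) + a.(X + X + (X + X)) has moves =a=> v1, =a=> v2, =b=> v3
  v1 = (rec X. b.a.0 + a.(X + 0) + a.(X + X + (X + X))) + (rec X. b.a.0 + a.(X + 0) + a.(X + X + (X + X))) + ((rec X. b.a.0 + a.(X + 0) + a.(X + X + (X + X))) + (rec X. b.a.0 + a.(X + 0) + a.(X + X + (X + X)))) has moves =a=> v1, =a=> v2, =b=> v3
  v2 = (rec X. b.a.0 + a.(X + 0) + a.(X + X + (X + X))) + 0 has moves =a=> v1, =a=> v2, =b=> v3
  v3 = a.0 has moves =a=> v4
  v4 = 0 has moves ∅
Executing bb from P (initial set {u0}):
  after b @ step 1: {u2, u3}
  after b @ step 2: {u2, u3}
  P completes σ.
Executing bb from Q (initial set {v0}):
  after b @ step 1: {v3}
  after b @ step 2: ∅ (Q stuck)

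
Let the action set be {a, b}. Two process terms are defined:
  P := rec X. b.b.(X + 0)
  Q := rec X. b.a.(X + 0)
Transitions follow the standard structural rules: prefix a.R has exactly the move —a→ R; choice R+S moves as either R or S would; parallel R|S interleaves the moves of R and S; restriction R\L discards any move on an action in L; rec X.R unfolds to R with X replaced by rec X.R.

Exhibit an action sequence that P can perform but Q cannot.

bb

Reachable graph of P (3 states):
  u0 = rec X. b.b.(X + 0) has moves =b=> u1
  u1 = b.((rec X. b.b.(X + 0)) + 0) has moves =b=> u2
  u2 = (rec X. b.b.(X + 0)) + 0 has moves =b=> u1
Reachable graph of Q (3 states):
  v0 = rec X. b.a.(X + 0) has moves =b=> v1
  v1 = a.((rec X. b.a.(X + 0)) + 0) has moves =a=> v2
  v2 = (rec X. b.a.(X + 0)) + 0 has moves =b=> v1
Run σ = ⟨bb⟩ on P: start {u0}
  after b @ step 1: {u1}
  after b @ step 2: {u2}
  P completes σ.
Run σ = ⟨bb⟩ on Q: start {v0}
  after b @ step 1: {v1}
  after b @ step 2: no successor for Q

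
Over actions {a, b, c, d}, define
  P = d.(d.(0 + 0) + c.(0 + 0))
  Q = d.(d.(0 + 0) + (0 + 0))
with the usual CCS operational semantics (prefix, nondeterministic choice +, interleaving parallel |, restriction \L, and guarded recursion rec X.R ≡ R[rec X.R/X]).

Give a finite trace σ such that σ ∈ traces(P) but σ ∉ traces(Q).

dc

Reachable graph of P (3 states):
  s0 = d.(d.(0 + 0) + c.(0 + 0)) has moves --d--▸ s1
  s1 = d.(0 + 0) + c.(0 + 0) has moves --c--▸ s2, --d--▸ s2
  s2 = 0 + 0 has moves ∅
Reachable graph of Q (3 states):
  t0 = d.(d.(0 + 0) + (0 + 0)) has moves --d--▸ t1
  t1 = d.(0 + 0) + (0 + 0) has moves --d--▸ t2
  t2 = 0 + 0 has moves ∅
Executing dc from P (initial set {s0}):
  step 1 (d): {s1}
  step 2 (c): {s2}
  P completes σ.
Executing dc from Q (initial set {t0}):
  step 1 (d): {t1}
  step 2 (c): no successor for Q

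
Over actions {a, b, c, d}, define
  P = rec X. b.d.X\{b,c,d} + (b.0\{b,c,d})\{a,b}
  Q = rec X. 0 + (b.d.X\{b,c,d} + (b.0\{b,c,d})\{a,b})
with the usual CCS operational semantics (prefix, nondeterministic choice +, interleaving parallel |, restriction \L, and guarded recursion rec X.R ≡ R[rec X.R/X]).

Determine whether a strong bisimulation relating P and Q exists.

Reachable graph of P (3 states):
  s0 = rec X. b.d.X\{b,c,d} + (b.0\{b,c,d})\{a,b} has moves -b-> s1
  s1 = d.(rec X. b.d.X\{b,c,d} + (b.0\{b,c,d})\{a,b})\{b,c,d} has moves -d-> s2
  s2 = (rec X. b.d.X\{b,c,d} + (b.0\{b,c,d})\{a,b})\{b,c,d} has moves deadlocked
Reachable graph of Q (3 states):
  t0 = rec X. 0 + (b.d.X\{b,c,d} + (b.0\{b,c,d})\{a,b}) has moves -b-> t1
  t1 = d.(rec X. 0 + (b.d.X\{b,c,d} + (b.0\{b,c,d})\{a,b}))\{b,c,d} has moves -d-> t2
  t2 = (rec X. 0 + (b.d.X\{b,c,d} + (b.0\{b,c,d})\{a,b}))\{b,c,d} has moves deadlocked
Partition-refinement fixed point:
  B0 = {s0, t0}
  B1 = {s1, t1}
  B2 = {s2, t2}
s0 ∈ B0, t0 ∈ B0 → same block

YES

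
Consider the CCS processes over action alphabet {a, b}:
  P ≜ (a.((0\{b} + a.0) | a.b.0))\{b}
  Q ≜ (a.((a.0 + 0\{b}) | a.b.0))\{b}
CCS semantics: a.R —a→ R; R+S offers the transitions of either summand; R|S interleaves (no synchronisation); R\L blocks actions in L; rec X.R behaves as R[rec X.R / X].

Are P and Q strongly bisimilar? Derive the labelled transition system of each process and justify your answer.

YES

P's transition system — 5 states:
  m0 = (a.((0\{b} + a.0) | a.b.0))\{b} :: =a=> m1
  m1 = ((0\{b} + a.0) | a.b.0)\{b} :: =a=> m2, =a=> m3
  m2 = ((0\{b} + a.0) | b.0)\{b} :: =a=> m4
  m3 = (0 | a.b.0)\{b} :: =a=> m4
  m4 = (0 | b.0)\{b} :: ∅
Q's transition system — 5 states:
  n0 = (a.((a.0 + 0\{b}) | a.b.0))\{b} :: =a=> n1
  n1 = ((a.0 + 0\{b}) | a.b.0)\{b} :: =a=> n2, =a=> n3
  n2 = ((a.0 + 0\{b}) | b.0)\{b} :: =a=> n4
  n3 = (0 | a.b.0)\{b} :: =a=> n4
  n4 = (0 | b.0)\{b} :: ∅
Bisimilarity quotient blocks:
  B0 = {m0, n0}
  B1 = {m1, n1}
  B2 = {m2, m3, n2, n3}
  B3 = {m4, n4}
m0 ∈ B0, n0 ∈ B0 → same block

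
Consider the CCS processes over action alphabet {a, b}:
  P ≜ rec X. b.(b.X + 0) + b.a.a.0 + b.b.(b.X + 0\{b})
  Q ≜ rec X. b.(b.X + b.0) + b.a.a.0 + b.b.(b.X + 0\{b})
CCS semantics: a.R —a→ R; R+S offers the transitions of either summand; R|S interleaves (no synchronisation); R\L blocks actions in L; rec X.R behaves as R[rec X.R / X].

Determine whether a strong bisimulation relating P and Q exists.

P's transition system — 7 states:
  p0 = rec X. b.(b.X + 0) + b.a.a.0 + b.b.(b.X + 0\{b}) :: --b--▸ p1, --b--▸ p2, --b--▸ p3
  p1 = a.a.0 :: --a--▸ p4
  p2 = b.(b.(rec X. b.(b.X + 0) + b.a.a.0 + b.b.(b.X + 0\{b})) + 0\{b}) :: --b--▸ p5
  p3 = b.(rec X. b.(b.X + 0) + b.a.a.0 + b.b.(b.X + 0\{b})) + 0 :: --b--▸ p0
  p4 = a.0 :: --a--▸ p6
  p5 = b.(rec X. b.(b.X + 0) + b.a.a.0 + b.b.(b.X + 0\{b})) + 0\{b} :: --b--▸ p0
  p6 = 0 :: ∅
Q's transition system — 7 states:
  q0 = rec X. b.(b.X + b.0) + b.a.a.0 + b.b.(b.X + 0\{b}) :: --b--▸ q1, --b--▸ q2, --b--▸ q3
  q1 = a.a.0 :: --a--▸ q4
  q2 = b.(b.(rec X. b.(b.X + b.0) + b.a.a.0 + b.b.(b.X + 0\{b})) + 0\{b}) :: --b--▸ q5
  q3 = b.(rec X. b.(b.X + b.0) + b.a.a.0 + b.b.(b.X + 0\{b})) + b.0 :: --b--▸ q0, --b--▸ q6
  q4 = a.0 :: --a--▸ q6
  q5 = b.(rec X. b.(b.X + b.0) + b.a.a.0 + b.b.(b.X + 0\{b})) + 0\{b} :: --b--▸ q0
  q6 = 0 :: ∅
Partition-refinement fixed point:
  B0 = {p0}
  B1 = {p2}
  B2 = {p3, p5}
  B3 = {p1, q1}
  B4 = {p4, q4}
  B5 = {p6, q6}
  B6 = {q0}
  B7 = {q3}
  B8 = {q2}
  B9 = {q5}
p0 ∈ B0, q0 ∈ B6 → different blocks

not bisimilar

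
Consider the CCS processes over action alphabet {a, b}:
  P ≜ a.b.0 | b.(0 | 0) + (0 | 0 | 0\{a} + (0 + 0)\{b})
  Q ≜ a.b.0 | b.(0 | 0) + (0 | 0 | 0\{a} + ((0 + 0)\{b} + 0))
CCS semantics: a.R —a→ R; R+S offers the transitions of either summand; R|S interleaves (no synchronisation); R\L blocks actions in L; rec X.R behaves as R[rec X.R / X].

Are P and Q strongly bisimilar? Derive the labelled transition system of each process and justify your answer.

P's transition system — 6 states:
  s0 = a.b.0 | b.(0 | 0) + (0 | 0 | 0\{a} + (0 + 0)\{b}) | -a-> s1, -b-> s2
  s1 = b.0 | b.(0 | 0) | -b-> s3, -b-> s4
  s2 = a.b.0 | (0 | 0) | -a-> s4
  s3 = 0 | b.(0 | 0) | -b-> s5
  s4 = b.0 | (0 | 0) | -b-> s5
  s5 = 0 | (0 | 0) | ∅
Q's transition system — 6 states:
  t0 = a.b.0 | b.(0 | 0) + (0 | 0 | 0\{a} + ((0 + 0)\{b} + 0)) | -a-> t1, -b-> t2
  t1 = b.0 | b.(0 | 0) | -b-> t3, -b-> t4
  t2 = a.b.0 | (0 | 0) | -a-> t4
  t3 = 0 | b.(0 | 0) | -b-> t5
  t4 = b.0 | (0 | 0) | -b-> t5
  t5 = 0 | (0 | 0) | ∅
Coarsest stable partition (strong bisimilarity classes):
  B0 = {s0, t0}
  B1 = {s1, t1}
  B2 = {s3, s4, t3, t4}
  B3 = {s5, t5}
  B4 = {s2, t2}
s0 ∈ B0, t0 ∈ B0 → same block

P ~ Q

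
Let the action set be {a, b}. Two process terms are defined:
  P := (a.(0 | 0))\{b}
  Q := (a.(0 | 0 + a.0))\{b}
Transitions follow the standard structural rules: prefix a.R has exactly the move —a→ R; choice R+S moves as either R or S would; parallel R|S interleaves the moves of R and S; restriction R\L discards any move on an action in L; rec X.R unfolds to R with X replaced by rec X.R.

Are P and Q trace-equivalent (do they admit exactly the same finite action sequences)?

LTS(P): 2 reachable states
  s0 = (a.(0 | 0))\{b} → --a--▸ s1
  s1 = (0 | 0)\{b} → stopped
LTS(Q): 3 reachable states
  t0 = (a.(0 | 0 + a.0))\{b} → --a--▸ t1
  t1 = (0 | 0 + a.0)\{b} → --a--▸ t2
  t2 = 0\{b} → stopped
Trace ⟨aa⟩ through Q, begin at {t0}:
  step 1 (a): {t1}
  step 2 (a): {t2}
  Q completes σ.
Trace ⟨aa⟩ through P, begin at {s0}:
  step 1 (a): {s1}
  step 2 (a): ∅ (P stuck)

trace-distinct — witness ⟨aa⟩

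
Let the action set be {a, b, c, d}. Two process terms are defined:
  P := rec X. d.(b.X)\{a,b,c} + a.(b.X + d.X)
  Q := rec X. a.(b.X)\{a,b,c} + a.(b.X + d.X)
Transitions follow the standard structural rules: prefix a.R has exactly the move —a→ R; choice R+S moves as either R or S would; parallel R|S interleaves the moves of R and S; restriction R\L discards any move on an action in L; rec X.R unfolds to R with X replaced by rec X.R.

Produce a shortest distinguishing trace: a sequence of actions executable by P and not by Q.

Reachable graph of P (3 states):
  p0 = rec X. d.(b.X)\{a,b,c} + a.(b.X + d.X) | =a=> p1, =d=> p2
  p1 = b.(rec X. d.(b.X)\{a,b,c} + a.(b.X + d.X)) + d.(rec X. d.(b.X)\{a,b,c} + a.(b.X + d.X)) | =b=> p0, =d=> p0
  p2 = (b.(rec X. d.(b.X)\{a,b,c} + a.(b.X + d.X)))\{a,b,c} | (no moves)
Reachable graph of Q (3 states):
  q0 = rec X. a.(b.X)\{a,b,c} + a.(b.X + d.X) | =a=> q1, =a=> q2
  q1 = (b.(rec X. a.(b.X)\{a,b,c} + a.(b.X + d.X)))\{a,b,c} | (no moves)
  q2 = b.(rec X. a.(b.X)\{a,b,c} + a.(b.X + d.X)) + d.(rec X. a.(b.X)\{a,b,c} + a.(b.X + d.X)) | =b=> q0, =d=> q0
Trace ⟨d⟩ through P, begin at {p0}:
  [1] d ⇒ {p2}
  — P admits the full trace.
Trace ⟨d⟩ through Q, begin at {q0}:
  [1] d ⇒ ∅  — Q cannot continue

d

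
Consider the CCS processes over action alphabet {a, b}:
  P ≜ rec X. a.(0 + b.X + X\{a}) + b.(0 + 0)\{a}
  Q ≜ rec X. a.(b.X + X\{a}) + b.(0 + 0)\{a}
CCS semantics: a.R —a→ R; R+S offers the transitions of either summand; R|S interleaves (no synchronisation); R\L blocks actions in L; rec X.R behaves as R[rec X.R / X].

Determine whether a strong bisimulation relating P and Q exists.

bisimilar

Reachable graph of P (4 states):
  m0 = rec X. a.(0 + b.X + X\{a}) + b.(0 + 0)\{a} has moves -a-> m1, -b-> m2
  m1 = 0 + b.(rec X. a.(0 + b.X + X\{a}) + b.(0 + 0)\{a}) + (rec X. a.(0 + b.X + X\{a}) + b.(0 + 0)\{a})\{a} has moves -b-> m0, -b-> m3
  m2 = (0 + 0)\{a} has moves ·
  m3 = (0 + 0)\{a}\{a} has moves ·
Reachable graph of Q (4 states):
  n0 = rec X. a.(b.X + X\{a}) + b.(0 + 0)\{a} has moves -a-> n1, -b-> n2
  n1 = b.(rec X. a.(b.X + X\{a}) + b.(0 + 0)\{a}) + (rec X. a.(b.X + X\{a}) + b.(0 + 0)\{a})\{a} has moves -b-> n0, -b-> n3
  n2 = (0 + 0)\{a} has moves ·
  n3 = (0 + 0)\{a}\{a} has moves ·
Bisimilarity quotient blocks:
  B0 = {m0, n0}
  B1 = {m1, n1}
  B2 = {m2, m3, n2, n3}
m0 ∈ B0, n0 ∈ B0 → same block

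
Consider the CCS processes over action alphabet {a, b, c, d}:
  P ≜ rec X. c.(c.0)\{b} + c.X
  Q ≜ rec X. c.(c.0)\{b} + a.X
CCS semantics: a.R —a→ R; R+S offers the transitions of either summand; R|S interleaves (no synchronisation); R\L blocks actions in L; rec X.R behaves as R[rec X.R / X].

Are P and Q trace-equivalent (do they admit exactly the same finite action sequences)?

traces(P) ≠ traces(Q) — witness ⟨ccc⟩

P's transition system — 3 states:
  u0 = rec X. c.(c.0)\{b} + c.X | =c=> u0, =c=> u1
  u1 = (c.0)\{b} | =c=> u2
  u2 = 0\{b} | deadlocked
Q's transition system — 3 states:
  v0 = rec X. c.(c.0)\{b} + a.X | =a=> v0, =c=> v1
  v1 = (c.0)\{b} | =c=> v2
  v2 = 0\{b} | deadlocked
Trace ⟨ccc⟩ through P, begin at {u0}:
  step 1 (c): {u0, u1}
  step 2 (c): {u0, u1, u2}
  step 3 (c): {u0, u1, u2}
  ✓ P
Trace ⟨ccc⟩ through Q, begin at {v0}:
  step 1 (c): {v1}
  step 2 (c): {v2}
  step 3 (c): ∅ (Q stuck)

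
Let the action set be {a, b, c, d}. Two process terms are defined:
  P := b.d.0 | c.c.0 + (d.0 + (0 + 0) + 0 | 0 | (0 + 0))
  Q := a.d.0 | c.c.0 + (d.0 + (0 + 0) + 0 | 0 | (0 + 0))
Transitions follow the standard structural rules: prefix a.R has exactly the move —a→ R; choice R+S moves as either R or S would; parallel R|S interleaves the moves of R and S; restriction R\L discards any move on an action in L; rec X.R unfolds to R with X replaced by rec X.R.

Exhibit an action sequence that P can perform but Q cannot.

P's transition system — 10 states:
  p0 = b.d.0 | c.c.0 + (d.0 + (0 + 0) + 0 | 0 | (0 + 0)) has moves --b--▸ p1, --c--▸ p2, --d--▸ p3
  p1 = d.0 | c.c.0 has moves --c--▸ p4, --d--▸ p5
  p2 = b.d.0 | c.0 has moves --b--▸ p4, --c--▸ p6
  p3 = 0 has moves deadlocked
  p4 = d.0 | c.0 has moves --c--▸ p7, --d--▸ p8
  p5 = 0 | c.c.0 has moves --c--▸ p8
  p6 = b.d.0 | 0 has moves --b--▸ p7
  p7 = d.0 | 0 has moves --d--▸ p9
  p8 = 0 | c.0 has moves --c--▸ p9
  p9 = 0 | 0 has moves deadlocked
Q's transition system — 10 states:
  q0 = a.d.0 | c.c.0 + (d.0 + (0 + 0) + 0 | 0 | (0 + 0)) has moves --a--▸ q1, --c--▸ q2, --d--▸ q3
  q1 = d.0 | c.c.0 has moves --c--▸ q4, --d--▸ q5
  q2 = a.d.0 | c.0 has moves --a--▸ q4, --c--▸ q6
  q3 = 0 has moves deadlocked
  q4 = d.0 | c.0 has moves --c--▸ q7, --d--▸ q8
  q5 = 0 | c.c.0 has moves --c--▸ q8
  q6 = a.d.0 | 0 has moves --a--▸ q7
  q7 = d.0 | 0 has moves --d--▸ q9
  q8 = 0 | c.0 has moves --c--▸ q9
  q9 = 0 | 0 has moves deadlocked
Run σ = ⟨b⟩ on P: start {p0}
  step 1 (b): {p1}
  ✓ P
Run σ = ⟨b⟩ on Q: start {q0}
  step 1 (b): no successor for Q

b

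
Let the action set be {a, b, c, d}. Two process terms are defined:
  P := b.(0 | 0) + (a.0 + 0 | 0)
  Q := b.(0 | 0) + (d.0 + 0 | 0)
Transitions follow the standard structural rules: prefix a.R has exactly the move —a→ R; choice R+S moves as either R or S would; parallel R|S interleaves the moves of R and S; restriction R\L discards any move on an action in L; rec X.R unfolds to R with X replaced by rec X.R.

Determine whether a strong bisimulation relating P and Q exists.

LTS(P): 3 reachable states
  s0 = b.(0 | 0) + (a.0 + 0 | 0) | -a-> s1, -b-> s2
  s1 = 0 | ∅
  s2 = 0 | 0 | ∅
LTS(Q): 3 reachable states
  t0 = b.(0 | 0) + (d.0 + 0 | 0) | -b-> t1, -d-> t2
  t1 = 0 | 0 | ∅
  t2 = 0 | ∅
Partition-refinement fixed point:
  B0 = {s0}
  B1 = {s1, s2, t1, t2}
  B2 = {t0}
s0 ∈ B0, t0 ∈ B2 → different blocks

not bisimilar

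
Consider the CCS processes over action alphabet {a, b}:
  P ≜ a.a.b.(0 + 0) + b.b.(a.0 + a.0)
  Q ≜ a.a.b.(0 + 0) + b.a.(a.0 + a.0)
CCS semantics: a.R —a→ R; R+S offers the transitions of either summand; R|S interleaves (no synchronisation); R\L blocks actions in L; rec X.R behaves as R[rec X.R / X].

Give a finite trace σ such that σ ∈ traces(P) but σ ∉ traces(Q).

bb

Reachable graph of P (7 states):
  s0 = a.a.b.(0 + 0) + b.b.(a.0 + a.0) → —a→ s1, —b→ s2
  s1 = a.b.(0 + 0) → —a→ s3
  s2 = b.(a.0 + a.0) → —b→ s4
  s3 = b.(0 + 0) → —b→ s5
  s4 = a.0 + a.0 → —a→ s6
  s5 = 0 + 0 → deadlocked
  s6 = 0 → deadlocked
Reachable graph of Q (7 states):
  t0 = a.a.b.(0 + 0) + b.a.(a.0 + a.0) → —a→ t1, —b→ t2
  t1 = a.b.(0 + 0) → —a→ t3
  t2 = a.(a.0 + a.0) → —a→ t4
  t3 = b.(0 + 0) → —b→ t5
  t4 = a.0 + a.0 → —a→ t6
  t5 = 0 + 0 → deadlocked
  t6 = 0 → deadlocked
Executing bb from P (initial set {s0}):
  [1] b ⇒ {s2}
  [2] b ⇒ {s4}
  — P admits the full trace.
Executing bb from Q (initial set {t0}):
  [1] b ⇒ {t2}
  [2] b ⇒ ∅  — Q cannot continue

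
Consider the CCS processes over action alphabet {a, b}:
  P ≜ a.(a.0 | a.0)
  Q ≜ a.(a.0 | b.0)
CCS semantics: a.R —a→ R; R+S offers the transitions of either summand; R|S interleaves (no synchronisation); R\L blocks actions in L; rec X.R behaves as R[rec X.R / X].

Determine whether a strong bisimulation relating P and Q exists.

Reachable graph of P (5 states):
  s0 = a.(a.0 | a.0) has moves ··a··> s1
  s1 = a.0 | a.0 has moves ··a··> s2, ··a··> s3
  s2 = 0 | a.0 has moves ··a··> s4
  s3 = a.0 | 0 has moves ··a··> s4
  s4 = 0 | 0 has moves deadlocked
Reachable graph of Q (5 states):
  t0 = a.(a.0 | b.0) has moves ··a··> t1
  t1 = a.0 | b.0 has moves ··a··> t2, ··b··> t3
  t2 = 0 | b.0 has moves ··b··> t4
  t3 = a.0 | 0 has moves ··a··> t4
  t4 = 0 | 0 has moves deadlocked
Bisimilarity quotient blocks:
  B0 = {s0}
  B1 = {s1}
  B2 = {s2, s3, t3}
  B3 = {s4, t4}
  B4 = {t0}
  B5 = {t1}
  B6 = {t2}
s0 ∈ B0, t0 ∈ B4 → different blocks

not bisimilar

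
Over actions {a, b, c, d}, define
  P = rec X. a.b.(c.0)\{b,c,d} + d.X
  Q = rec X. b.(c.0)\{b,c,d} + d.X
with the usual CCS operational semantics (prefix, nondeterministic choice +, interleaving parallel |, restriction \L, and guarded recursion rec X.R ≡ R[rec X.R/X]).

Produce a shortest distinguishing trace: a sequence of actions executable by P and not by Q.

a

P's transition system — 3 states:
  u0 = rec X. a.b.(c.0)\{b,c,d} + d.X → =a=> u1, =d=> u0
  u1 = b.(c.0)\{b,c,d} → =b=> u2
  u2 = (c.0)\{b,c,d} → ·
Q's transition system — 2 states:
  v0 = rec X. b.(c.0)\{b,c,d} + d.X → =b=> v1, =d=> v0
  v1 = (c.0)\{b,c,d} → ·
Trace ⟨a⟩ through P, begin at {u0}:
  after a @ step 1: {u1}
  P completes σ.
Trace ⟨a⟩ through Q, begin at {v0}:
  after a @ step 1: ∅  — Q cannot continue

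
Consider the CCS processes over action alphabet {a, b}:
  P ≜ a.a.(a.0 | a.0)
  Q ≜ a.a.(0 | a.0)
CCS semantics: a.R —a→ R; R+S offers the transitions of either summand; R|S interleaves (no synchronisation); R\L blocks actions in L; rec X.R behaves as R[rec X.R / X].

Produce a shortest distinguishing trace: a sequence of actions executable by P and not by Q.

aaaa

Reachable graph of P (6 states):
  u0 = a.a.(a.0 | a.0) | =a=> u1
  u1 = a.(a.0 | a.0) | =a=> u2
  u2 = a.0 | a.0 | =a=> u3, =a=> u4
  u3 = 0 | a.0 | =a=> u5
  u4 = a.0 | 0 | =a=> u5
  u5 = 0 | 0 | ∅
Reachable graph of Q (4 states):
  v0 = a.a.(0 | a.0) | =a=> v1
  v1 = a.(0 | a.0) | =a=> v2
  v2 = 0 | a.0 | =a=> v3
  v3 = 0 | 0 | ∅
Trace ⟨aaaa⟩ through P, begin at {u0}:
  [1] a ⇒ {u1}
  [2] a ⇒ {u2}
  [3] a ⇒ {u3, u4}
  [4] a ⇒ {u5}
  — P admits the full trace.
Trace ⟨aaaa⟩ through Q, begin at {v0}:
  [1] a ⇒ {v1}
  [2] a ⇒ {v2}
  [3] a ⇒ {v3}
  [4] a ⇒ ∅ (Q stuck)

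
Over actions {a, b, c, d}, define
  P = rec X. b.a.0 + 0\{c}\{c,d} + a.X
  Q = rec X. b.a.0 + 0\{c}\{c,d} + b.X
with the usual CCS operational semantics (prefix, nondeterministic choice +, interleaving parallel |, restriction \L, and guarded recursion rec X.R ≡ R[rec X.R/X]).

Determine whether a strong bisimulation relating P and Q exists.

P ≁ Q

LTS(P): 3 reachable states
  u0 = rec X. b.a.0 + 0\{c}\{c,d} + a.X → ··a··> u0, ··b··> u1
  u1 = a.0 → ··a··> u2
  u2 = 0 → ∅
LTS(Q): 3 reachable states
  v0 = rec X. b.a.0 + 0\{c}\{c,d} + b.X → ··b··> v0, ··b··> v1
  v1 = a.0 → ··a··> v2
  v2 = 0 → ∅
Bisimilarity quotient blocks:
  B0 = {u0}
  B1 = {u1, v1}
  B2 = {u2, v2}
  B3 = {v0}
u0 ∈ B0, v0 ∈ B3 → different blocks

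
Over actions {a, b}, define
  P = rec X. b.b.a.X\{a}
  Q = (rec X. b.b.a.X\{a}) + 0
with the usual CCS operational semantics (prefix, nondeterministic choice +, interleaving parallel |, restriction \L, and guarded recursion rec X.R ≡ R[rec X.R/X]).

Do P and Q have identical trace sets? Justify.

YES

LTS(P): 6 reachable states
  u0 = rec X. b.b.a.X\{a} | ··b··> u1
  u1 = b.a.(rec X. b.b.a.X\{a})\{a} | ··b··> u2
  u2 = a.(rec X. b.b.a.X\{a})\{a} | ··a··> u3
  u3 = (rec X. b.b.a.X\{a})\{a} | ··b··> u4
  u4 = (b.a.(rec X. b.b.a.X\{a})\{a})\{a} | ··b··> u5
  u5 = (a.(rec X. b.b.a.X\{a})\{a})\{a} | stopped
LTS(Q): 6 reachable states
  v0 = (rec X. b.b.a.X\{a}) + 0 | ··b··> v1
  v1 = b.a.(rec X. b.b.a.X\{a})\{a} | ··b··> v2
  v2 = a.(rec X. b.b.a.X\{a})\{a} | ··a··> v3
  v3 = (rec X. b.b.a.X\{a})\{a} | ··b··> v4
  v4 = (b.a.(rec X. b.b.a.X\{a})\{a})\{a} | ··b··> v5
  v5 = (a.(rec X. b.b.a.X\{a})\{a})\{a} | stopped
Partition-refinement fixed point:
  B0 = {u0, v0}
  B1 = {u1, v1}
  B2 = {u2, v2}
  B3 = {u3, v3}
  B4 = {u4, v4}
  B5 = {u5, v5}
u0 ∈ B0, v0 ∈ B0 → same block
Bisimilar ⇒ trace-equivalent.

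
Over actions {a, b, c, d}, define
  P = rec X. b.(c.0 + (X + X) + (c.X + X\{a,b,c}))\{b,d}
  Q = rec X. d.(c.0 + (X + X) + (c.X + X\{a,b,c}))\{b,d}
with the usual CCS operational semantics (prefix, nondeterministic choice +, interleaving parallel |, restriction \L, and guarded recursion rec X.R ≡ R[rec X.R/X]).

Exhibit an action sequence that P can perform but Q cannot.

LTS(P): 4 reachable states
  p0 = rec X. b.(c.0 + (X + X) + (c.X + X\{a,b,c}))\{b,d} | --b--▸ p1
  p1 = (c.0 + ((rec X. b.(c.0 + (X + X) + (c.X + X\{a,b,c}))\{b,d}) + (rec X. b.(c.0 + (X + X) + (c.X + X\{a,b,c}))\{b,d})) + (c.(rec X. b.(c.0 + (X + X) + (c.X + X\{a,b,c}))\{b,d}) + (rec X. b.(c.0 + (X + X) + (c.X + X\{a,b,c}))\{b,d})\{a,b,c}))\{b,d} | --c--▸ p2, --c--▸ p3
  p2 = (rec X. b.(c.0 + (X + X) + (c.X + X\{a,b,c}))\{b,d})\{b,d} | ∅
  p3 = 0\{b,d} | ∅
LTS(Q): 4 reachable states
  q0 = rec X. d.(c.0 + (X + X) + (c.X + X\{a,b,c}))\{b,d} | --d--▸ q1
  q1 = (c.0 + ((rec X. d.(c.0 + (X + X) + (c.X + X\{a,b,c}))\{b,d}) + (rec X. d.(c.0 + (X + X) + (c.X + X\{a,b,c}))\{b,d})) + (c.(rec X. d.(c.0 + (X + X) + (c.X + X\{a,b,c}))\{b,d}) + (rec X. d.(c.0 + (X + X) + (c.X + X\{a,b,c}))\{b,d})\{a,b,c}))\{b,d} | --c--▸ q2, --c--▸ q3
  q2 = (rec X. d.(c.0 + (X + X) + (c.X + X\{a,b,c}))\{b,d})\{b,d} | ∅
  q3 = 0\{b,d} | ∅
Run σ = ⟨b⟩ on P: start {p0}
  step 1 (b): {p1}
  ✓ P
Run σ = ⟨b⟩ on Q: start {q0}
  step 1 (b): no successor for Q

b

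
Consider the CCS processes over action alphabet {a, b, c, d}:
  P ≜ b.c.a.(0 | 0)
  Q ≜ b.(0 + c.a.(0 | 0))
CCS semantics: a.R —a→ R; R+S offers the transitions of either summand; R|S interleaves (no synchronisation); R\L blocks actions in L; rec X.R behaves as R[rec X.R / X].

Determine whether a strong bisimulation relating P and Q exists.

bisimilar

Reachable graph of P (4 states):
  p0 = b.c.a.(0 | 0) has moves ··b··> p1
  p1 = c.a.(0 | 0) has moves ··c··> p2
  p2 = a.(0 | 0) has moves ··a··> p3
  p3 = 0 | 0 has moves ∅
Reachable graph of Q (4 states):
  q0 = b.(0 + c.a.(0 | 0)) has moves ··b··> q1
  q1 = 0 + c.a.(0 | 0) has moves ··c··> q2
  q2 = a.(0 | 0) has moves ··a··> q3
  q3 = 0 | 0 has moves ∅
Bisimilarity quotient blocks:
  B0 = {p0, q0}
  B1 = {p1, q1}
  B2 = {p2, q2}
  B3 = {p3, q3}
p0 ∈ B0, q0 ∈ B0 → same block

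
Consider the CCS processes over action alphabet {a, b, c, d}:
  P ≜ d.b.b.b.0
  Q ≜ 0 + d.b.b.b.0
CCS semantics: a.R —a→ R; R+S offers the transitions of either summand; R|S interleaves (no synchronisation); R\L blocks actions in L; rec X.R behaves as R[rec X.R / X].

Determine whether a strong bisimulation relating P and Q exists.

YES

LTS(P): 5 reachable states
  m0 = d.b.b.b.0 has moves ··d··> m1
  m1 = b.b.b.0 has moves ··b··> m2
  m2 = b.b.0 has moves ··b··> m3
  m3 = b.0 has moves ··b··> m4
  m4 = 0 has moves stopped
LTS(Q): 5 reachable states
  n0 = 0 + d.b.b.b.0 has moves ··d··> n1
  n1 = b.b.b.0 has moves ··b··> n2
  n2 = b.b.0 has moves ··b··> n3
  n3 = b.0 has moves ··b··> n4
  n4 = 0 has moves stopped
Partition-refinement fixed point:
  B0 = {m0, n0}
  B1 = {m1, n1}
  B2 = {m2, n2}
  B3 = {m3, n3}
  B4 = {m4, n4}
m0 ∈ B0, n0 ∈ B0 → same block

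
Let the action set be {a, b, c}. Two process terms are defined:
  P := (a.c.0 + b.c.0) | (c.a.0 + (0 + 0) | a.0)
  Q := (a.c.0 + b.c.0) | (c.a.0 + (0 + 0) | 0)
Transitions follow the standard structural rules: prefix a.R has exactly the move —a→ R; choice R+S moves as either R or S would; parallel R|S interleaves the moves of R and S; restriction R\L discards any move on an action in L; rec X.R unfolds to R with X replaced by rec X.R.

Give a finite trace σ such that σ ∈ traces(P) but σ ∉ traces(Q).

Reachable graph of P (12 states):
  p0 = (a.c.0 + b.c.0) | (c.a.0 + (0 + 0) | a.0) has moves =a=> p1, =a=> p2, =b=> p2, =c=> p3
  p1 = (a.c.0 + b.c.0) | ((0 + 0) | 0) has moves =a=> p4, =b=> p4
  p2 = c.0 | (c.a.0 + (0 + 0) | a.0) has moves =a=> p4, =c=> p5, =c=> p6
  p3 = (a.c.0 + b.c.0) | a.0 has moves =a=> p6, =a=> p7, =b=> p6
  p4 = c.0 | ((0 + 0) | 0) has moves =c=> p8
  p5 = 0 | (c.a.0 + (0 + 0) | a.0) has moves =a=> p8, =c=> p9
  p6 = c.0 | a.0 has moves =a=> p10, =c=> p9
  p7 = (a.c.0 + b.c.0) | 0 has moves =a=> p10, =b=> p10
  p8 = 0 | ((0 + 0) | 0) has moves stopped
  p9 = 0 | a.0 has moves =a=> p11
  p10 = c.0 | 0 has moves =c=> p11
  p11 = 0 | 0 has moves stopped
Reachable graph of Q (9 states):
  q0 = (a.c.0 + b.c.0) | (c.a.0 + (0 + 0) | 0) has moves =a=> q1, =b=> q1, =c=> q2
  q1 = c.0 | (c.a.0 + (0 + 0) | 0) has moves =c=> q3, =c=> q4
  q2 = (a.c.0 + b.c.0) | a.0 has moves =a=> q4, =a=> q5, =b=> q4
  q3 = 0 | (c.a.0 + (0 + 0) | 0) has moves =c=> q6
  q4 = c.0 | a.0 has moves =a=> q7, =c=> q6
  q5 = (a.c.0 + b.c.0) | 0 has moves =a=> q7, =b=> q7
  q6 = 0 | a.0 has moves =a=> q8
  q7 = c.0 | 0 has moves =c=> q8
  q8 = 0 | 0 has moves stopped
Run σ = ⟨aa⟩ on P: start {p0}
  after a @ step 1: {p1, p2}
  after a @ step 2: {p4}
  P completes σ.
Run σ = ⟨aa⟩ on Q: start {q0}
  after a @ step 1: {q1}
  after a @ step 2: no successor for Q

aa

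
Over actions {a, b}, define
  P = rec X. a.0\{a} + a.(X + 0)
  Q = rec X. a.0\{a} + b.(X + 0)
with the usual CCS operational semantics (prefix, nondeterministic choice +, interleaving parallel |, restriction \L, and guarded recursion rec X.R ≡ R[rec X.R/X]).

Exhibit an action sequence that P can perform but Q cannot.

LTS(P): 3 reachable states
  p0 = rec X. a.0\{a} + a.(X + 0) → ··a··> p1, ··a··> p2
  p1 = (rec X. a.0\{a} + a.(X + 0)) + 0 → ··a··> p1, ··a··> p2
  p2 = 0\{a} → stopped
LTS(Q): 3 reachable states
  q0 = rec X. a.0\{a} + b.(X + 0) → ··a··> q1, ··b··> q2
  q1 = 0\{a} → stopped
  q2 = (rec X. a.0\{a} + b.(X + 0)) + 0 → ··a··> q1, ··b··> q2
Run σ = ⟨aa⟩ on P: start {p0}
  [1] a ⇒ {p1, p2}
  [2] a ⇒ {p1, p2}
  ✓ P
Run σ = ⟨aa⟩ on Q: start {q0}
  [1] a ⇒ {q1}
  [2] a ⇒ ∅  — Q cannot continue

aa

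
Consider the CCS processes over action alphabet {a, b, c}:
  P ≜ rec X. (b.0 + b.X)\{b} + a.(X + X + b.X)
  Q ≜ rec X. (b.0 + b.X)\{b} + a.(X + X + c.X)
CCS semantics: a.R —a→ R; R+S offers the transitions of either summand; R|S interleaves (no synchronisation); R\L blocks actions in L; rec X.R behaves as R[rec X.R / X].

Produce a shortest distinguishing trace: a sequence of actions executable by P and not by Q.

P's transition system — 2 states:
  p0 = rec X. (b.0 + b.X)\{b} + a.(X + X + b.X) → —a→ p1
  p1 = (rec X. (b.0 + b.X)\{b} + a.(X + X + b.X)) + (rec X. (b.0 + b.X)\{b} + a.(X + X + b.X)) + b.(rec X. (b.0 + b.X)\{b} + a.(X + X + b.X)) → —a→ p1, —b→ p0
Q's transition system — 2 states:
  q0 = rec X. (b.0 + b.X)\{b} + a.(X + X + c.X) → —a→ q1
  q1 = (rec X. (b.0 + b.X)\{b} + a.(X + X + c.X)) + (rec X. (b.0 + b.X)\{b} + a.(X + X + c.X)) + c.(rec X. (b.0 + b.X)\{b} + a.(X + X + c.X)) → —a→ q1, —c→ q0
Executing ab from P (initial set {p0}):
  [1] a ⇒ {p1}
  [2] b ⇒ {p0}
  — P admits the full trace.
Executing ab from Q (initial set {q0}):
  [1] a ⇒ {q1}
  [2] b ⇒ ∅  — Q cannot continue

ab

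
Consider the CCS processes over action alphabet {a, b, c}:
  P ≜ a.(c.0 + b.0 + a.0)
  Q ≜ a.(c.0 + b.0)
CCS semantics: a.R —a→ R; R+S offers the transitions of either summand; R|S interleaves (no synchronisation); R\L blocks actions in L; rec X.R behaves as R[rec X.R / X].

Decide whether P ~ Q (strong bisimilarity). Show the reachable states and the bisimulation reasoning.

not bisimilar

P's transition system — 3 states:
  p0 = a.(c.0 + b.0 + a.0) ⊢ --a--▸ p1
  p1 = c.0 + b.0 + a.0 ⊢ --a--▸ p2, --b--▸ p2, --c--▸ p2
  p2 = 0 ⊢ (no moves)
Q's transition system — 3 states:
  q0 = a.(c.0 + b.0) ⊢ --a--▸ q1
  q1 = c.0 + b.0 ⊢ --b--▸ q2, --c--▸ q2
  q2 = 0 ⊢ (no moves)
Coarsest stable partition (strong bisimilarity classes):
  B0 = {p0}
  B1 = {p1}
  B2 = {p2, q2}
  B3 = {q0}
  B4 = {q1}
p0 ∈ B0, q0 ∈ B3 → different blocks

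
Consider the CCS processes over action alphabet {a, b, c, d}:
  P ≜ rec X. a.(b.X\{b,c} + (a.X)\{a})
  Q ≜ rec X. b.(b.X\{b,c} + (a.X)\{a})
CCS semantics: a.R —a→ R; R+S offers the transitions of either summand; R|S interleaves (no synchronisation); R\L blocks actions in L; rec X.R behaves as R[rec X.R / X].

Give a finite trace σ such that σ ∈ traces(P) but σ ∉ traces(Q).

a

P's transition system — 4 states:
  u0 = rec X. a.(b.X\{b,c} + (a.X)\{a}) | ··a··> u1
  u1 = b.(rec X. a.(b.X\{b,c} + (a.X)\{a}))\{b,c} + (a.(rec X. a.(b.X\{b,c} + (a.X)\{a})))\{a} | ··b··> u2
  u2 = (rec X. a.(b.X\{b,c} + (a.X)\{a}))\{b,c} | ··a··> u3
  u3 = (b.(rec X. a.(b.X\{b,c} + (a.X)\{a}))\{b,c} + (a.(rec X. a.(b.X\{b,c} + (a.X)\{a})))\{a})\{b,c} | (no moves)
Q's transition system — 3 states:
  v0 = rec X. b.(b.X\{b,c} + (a.X)\{a}) | ··b··> v1
  v1 = b.(rec X. b.(b.X\{b,c} + (a.X)\{a}))\{b,c} + (a.(rec X. b.(b.X\{b,c} + (a.X)\{a})))\{a} | ··b··> v2
  v2 = (rec X. b.(b.X\{b,c} + (a.X)\{a}))\{b,c} | (no moves)
Executing a from P (initial set {u0}):
  [1] a ⇒ {u1}
  P completes σ.
Executing a from Q (initial set {v0}):
  [1] a ⇒ ∅  — Q cannot continue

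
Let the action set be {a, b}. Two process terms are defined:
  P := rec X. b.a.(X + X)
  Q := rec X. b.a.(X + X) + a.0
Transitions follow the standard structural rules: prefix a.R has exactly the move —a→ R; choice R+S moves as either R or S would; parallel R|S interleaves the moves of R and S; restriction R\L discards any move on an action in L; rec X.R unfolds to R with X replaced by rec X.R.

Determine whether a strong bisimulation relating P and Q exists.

Reachable graph of P (3 states):
  m0 = rec X. b.a.(X + X) ⊢ —b→ m1
  m1 = a.((rec X. b.a.(X + X)) + (rec X. b.a.(X + X))) ⊢ —a→ m2
  m2 = (rec X. b.a.(X + X)) + (rec X. b.a.(X + X)) ⊢ —b→ m1
Reachable graph of Q (4 states):
  n0 = rec X. b.a.(X + X) + a.0 ⊢ —a→ n1, —b→ n2
  n1 = 0 ⊢ (no moves)
  n2 = a.((rec X. b.a.(X + X) + a.0) + (rec X. b.a.(X + X) + a.0)) ⊢ —a→ n3
  n3 = (rec X. b.a.(X + X) + a.0) + (rec X. b.a.(X + X) + a.0) ⊢ —a→ n1, —b→ n2
Coarsest stable partition (strong bisimilarity classes):
  B0 = {m0, m2}
  B1 = {m1}
  B2 = {n0, n3}
  B3 = {n1}
  B4 = {n2}
m0 ∈ B0, n0 ∈ B2 → different blocks

NO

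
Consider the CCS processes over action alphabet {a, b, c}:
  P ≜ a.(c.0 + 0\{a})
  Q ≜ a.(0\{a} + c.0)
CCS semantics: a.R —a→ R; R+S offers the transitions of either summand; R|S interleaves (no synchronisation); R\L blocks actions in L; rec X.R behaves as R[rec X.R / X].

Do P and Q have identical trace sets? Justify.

trace-equivalent

LTS(P): 3 reachable states
  p0 = a.(c.0 + 0\{a}) | ··a··> p1
  p1 = c.0 + 0\{a} | ··c··> p2
  p2 = 0 | stopped
LTS(Q): 3 reachable states
  q0 = a.(0\{a} + c.0) | ··a··> q1
  q1 = 0\{a} + c.0 | ··c··> q2
  q2 = 0 | stopped
Coarsest stable partition (strong bisimilarity classes):
  B0 = {p0, q0}
  B1 = {p1, q1}
  B2 = {p2, q2}
p0 ∈ B0, q0 ∈ B0 → same block
Bisimilar ⇒ trace-equivalent.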